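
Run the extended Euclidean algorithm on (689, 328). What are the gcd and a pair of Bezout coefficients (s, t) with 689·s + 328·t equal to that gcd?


Euclidean algorithm on (689, 328) — divide until remainder is 0:
  689 = 2 · 328 + 33
  328 = 9 · 33 + 31
  33 = 1 · 31 + 2
  31 = 15 · 2 + 1
  2 = 2 · 1 + 0
gcd(689, 328) = 1.
Track Bezout coefficients alongside the remainders: start with r₀ = 689 = a·1 + b·0 (s = 1, t = 0) and r₁ = 328 = a·0 + b·1 (s = 0, t = 1); each new remainder r_{k+1} = r_{k-1} − q_k·r_k inherits s_{k+1} = s_{k-1} − q_k·s_k, t_{k+1} = t_{k-1} − q_k·t_k, so r_k = a·s_k + b·t_k at every step:
  q = 2: r = 33, s = 1 − 2·0 = 1, t = 0 − 2·1 = -2  (check: 689·1 + 328·(-2) = 33)
  q = 9: r = 31, s = 0 − 9·1 = -9, t = 1 − 9·(-2) = 19  (check: 689·(-9) + 328·19 = 31)
  q = 1: r = 2, s = 1 − 1·(-9) = 10, t = -2 − 1·19 = -21  (check: 689·10 + 328·(-21) = 2)
  q = 15: r = 1, s = -9 − 15·10 = -159, t = 19 − 15·(-21) = 334  (check: 689·(-159) + 328·334 = 1)
The row with r = 1 (the gcd) gives the Bezout coefficients s = -159, t = 334.
Result: 689 · (-159) + 328 · (334) = 1.

gcd(689, 328) = 1; s = -159, t = 334 (check: 689·(-159) + 328·334 = 1).


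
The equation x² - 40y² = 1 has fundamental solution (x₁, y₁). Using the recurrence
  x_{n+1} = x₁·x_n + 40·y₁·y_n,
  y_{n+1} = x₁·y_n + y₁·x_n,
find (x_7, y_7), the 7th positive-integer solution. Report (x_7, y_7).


Step 1: Find the fundamental solution (x₁, y₁) of x² - 40y² = 1.
  Expand √40 as a continued fraction. a₀ = ⌊√40⌋ = 6; iterate m_{k+1} = d_k·a_k − m_k, d_{k+1} = (40 − m_{k+1}²)/d_k, a_{k+1} = ⌊(a₀ + m_{k+1})/d_{k+1}⌋ (starting m₀ = 0, d₀ = 1), with convergents p_k = a_k·p_{k-1} + p_{k-2}, q_k = a_k·q_{k-1} + q_{k-2} (p₋₁ = 1, q₋₁ = 0):
  k = 0: a₀ = 6; p₀/q₀ = 6/1; p₀² − 40·q₀² = 36 − 40 = -4.
  k = 1: m = 6, d = 4, a = ⌊(6 + 6)/4⌋ = 3; p/q = (3·6 + 1)/(3·1 + 0) = 19/3; p² − 40·q² = 361 − 360 = 1.
  The first convergent with p² − 40·q² = 1 gives the fundamental solution (x₁, y₁) = (19, 3).
Step 2: Apply the recurrence (x_{n+1}, y_{n+1}) = (x₁x_n + 40y₁y_n, x₁y_n + y₁x_n) repeatedly.
  From (x_1, y_1) = (19, 3): x_2 = 19·19 + 40·3·3 = 721; y_2 = 19·3 + 3·19 = 114.
  From (x_2, y_2) = (721, 114): x_3 = 19·721 + 40·3·114 = 27379; y_3 = 19·114 + 3·721 = 4329.
  From (x_3, y_3) = (27379, 4329): x_4 = 19·27379 + 40·3·4329 = 1039681; y_4 = 19·4329 + 3·27379 = 164388.
  From (x_4, y_4) = (1039681, 164388): x_5 = 19·1039681 + 40·3·164388 = 39480499; y_5 = 19·164388 + 3·1039681 = 6242415.
  From (x_5, y_5) = (39480499, 6242415): x_6 = 19·39480499 + 40·3·6242415 = 1499219281; y_6 = 19·6242415 + 3·39480499 = 237047382.
  From (x_6, y_6) = (1499219281, 237047382): x_7 = 19·1499219281 + 40·3·237047382 = 56930852179; y_7 = 19·237047382 + 3·1499219281 = 9001558101.
Step 3: Verify x_7² - 40·y_7² = 3241121929827149048041 - 3241121929827149048040 = 1 (should be 1). ✓

(x_1, y_1) = (19, 3); (x_7, y_7) = (56930852179, 9001558101).


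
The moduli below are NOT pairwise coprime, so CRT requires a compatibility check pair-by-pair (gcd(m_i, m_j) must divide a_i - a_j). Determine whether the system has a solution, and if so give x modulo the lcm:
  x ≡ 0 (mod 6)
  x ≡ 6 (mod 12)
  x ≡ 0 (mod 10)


Moduli 6, 12, 10 are not pairwise coprime, so CRT works modulo lcm(m_i) when all pairwise compatibility conditions hold.
Pairwise compatibility: gcd(m_i, m_j) must divide a_i - a_j for every pair.
Merge one congruence at a time:
  Start: x ≡ 0 (mod 6).
  Combine with x ≡ 6 (mod 12): gcd(6, 12) = 6; 6 - 0 = 6, which IS divisible by 6, so compatible.
    Write x = 0 + 6·t and substitute into x ≡ 6 (mod 12): 6·t ≡ 6 − 0 = 6 (mod 12).
    Divide the congruence (and modulus) by g = 6: 1·t ≡ 1 (mod 2).
    So t ≡ 1 (mod 2).
    Then x = 0 + 6·1 = 6, valid modulo lcm(6, 12) = 12: x ≡ 6 (mod 12).
  Combine with x ≡ 0 (mod 10): gcd(12, 10) = 2; 0 - 6 = -6, which IS divisible by 2, so compatible.
    Write x = 6 + 12·t and substitute into x ≡ 0 (mod 10): 12·t ≡ 0 − 6 = -6 (mod 10).
    Divide the congruence (and modulus) by g = 2: 6·t ≡ -3 (mod 5).
    Reduce coefficients mod 5: 1·t ≡ 2 (mod 5).
    So t ≡ 2 (mod 5).
    Then x = 6 + 12·2 = 30, valid modulo lcm(12, 10) = 60: x ≡ 30 (mod 60).
Verify: 30 mod 6 = 0, 30 mod 12 = 6, 30 mod 10 = 0.

x ≡ 30 (mod 60).


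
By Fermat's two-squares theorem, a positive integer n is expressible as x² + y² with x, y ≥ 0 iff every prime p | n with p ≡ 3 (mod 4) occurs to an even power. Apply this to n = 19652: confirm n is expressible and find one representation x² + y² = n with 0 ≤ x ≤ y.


Step 1: Factor n = 19652 = 2^2 · 17^3.
Step 2: Check the mod-4 condition on each prime factor: 2 = 2 (special); 17 ≡ 1 (mod 4), exponent 3.
All primes ≡ 3 (mod 4) appear to even exponent (or don't appear), so by the two-squares theorem n IS expressible as a sum of two squares.
Step 3: Build a representation. Group n = k² · m with k = 2 and m = 17 · 17 · 17 = 4913 (a product of primes ≡ 1 (mod 4)); a representation of m scales to one of n via (k·x)² + (k·y)² = k²(x² + y²). Each prime p ≡ 1 (mod 4) is itself a sum of two squares; find a² by testing p − a² for a perfect square:
  17: 17 − 1² = 16 = 4² ⇒ 17 = 1² + 4².
  Combine using the Brahmagupta–Fibonacci identity (a² + b²)(c² + d²) = (ac − bd)² + (ad + bc)² = (ac + bd)² + (ad − bc)²:
  17 · 17 = 289: from (1² + 4²)(1² + 4²), take (1·1 − 4·4, 1·4 + 4·1) = (1 − 16, 4 + 4) = (-15, 8); dropping signs (only squares matter) gives (15, 8); check 15² + 8² = 225 + 64 = 289 ✓.
  289 · 17 = 4913: from (15² + 8²)(1² + 4²), take (15·1 − 8·4, 15·4 + 8·1) = (15 − 32, 60 + 8) = (-17, 68); dropping signs (only squares matter) gives (17, 68); check 17² + 68² = 289 + 4624 = 4913 ✓.
  Scale by k = 2: (2·17, 2·68) = (34, 136).
Step 4: Order so x ≤ y and verify: 34² + 136² = 1156 + 18496 = 19652 = n. ✓

n = 19652 = 34² + 136² (one valid representation with x ≤ y).


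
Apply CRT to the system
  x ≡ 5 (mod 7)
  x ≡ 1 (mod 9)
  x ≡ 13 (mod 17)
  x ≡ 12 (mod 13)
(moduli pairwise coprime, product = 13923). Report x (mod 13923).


Product of moduli M = 7 · 9 · 17 · 13 = 13923.
Merge one congruence at a time:
  Start: x ≡ 5 (mod 7).
  Combine with x ≡ 1 (mod 9); new modulus lcm = 63.
    Write x = 5 + 7·t and substitute into x ≡ 1 (mod 9): 7·t ≡ 1 − 5 = -4 (mod 9).
    Reduce coefficients mod 9: 7·t ≡ 5 (mod 9).
    The inverse of 7 mod 9 is 4 (since 7·4 = 28 = 3·9 + 1), so t ≡ 4·5 = 20 ≡ 2 (mod 9).
    Then x = 5 + 7·2 = 19, valid modulo lcm(7, 9) = 63: x ≡ 19 (mod 63).
  Combine with x ≡ 13 (mod 17); new modulus lcm = 1071.
    Write x = 19 + 63·t and substitute into x ≡ 13 (mod 17): 63·t ≡ 13 − 19 = -6 (mod 17).
    Reduce coefficients mod 17: 12·t ≡ 11 (mod 17).
    The inverse of 12 mod 17 is 10 (since 12·10 = 120 = 7·17 + 1), so t ≡ 10·11 = 110 ≡ 8 (mod 17).
    Then x = 19 + 63·8 = 523, valid modulo lcm(63, 17) = 1071: x ≡ 523 (mod 1071).
  Combine with x ≡ 12 (mod 13); new modulus lcm = 13923.
    Write x = 523 + 1071·t and substitute into x ≡ 12 (mod 13): 1071·t ≡ 12 − 523 = -511 (mod 13).
    Reduce coefficients mod 13: 5·t ≡ 9 (mod 13).
    The inverse of 5 mod 13 is 8 (since 5·8 = 40 = 3·13 + 1), so t ≡ 8·9 = 72 ≡ 7 (mod 13).
    Then x = 523 + 1071·7 = 8020, valid modulo lcm(1071, 13) = 13923: x ≡ 8020 (mod 13923).
Verify against each original: 8020 mod 7 = 5, 8020 mod 9 = 1, 8020 mod 17 = 13, 8020 mod 13 = 12.

x ≡ 8020 (mod 13923).


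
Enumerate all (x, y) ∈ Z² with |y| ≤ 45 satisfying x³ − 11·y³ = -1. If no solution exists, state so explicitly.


The equation is x³ - 11y³ = -1. For fixed y, x³ = 11·y³ − 1, so a solution requires the RHS to be a perfect cube.
Strategy: iterate y from -45 to 45, compute RHS = 11·y³ − 1, and check whether it is a (positive or negative) perfect cube.
Check small values of y:
  y = 0: RHS = -1 = (-1)³ ⇒ x = -1 works.
  y = 1: RHS = 10 is not a perfect cube.
  y = -1: RHS = -12 is not a perfect cube.
  y = 2: RHS = 87 is not a perfect cube.
  y = -2: RHS = -89 is not a perfect cube.
  y = 3: RHS = 296 is not a perfect cube.
  y = -3: RHS = -298 is not a perfect cube.
Continuing the search up to |y| = 45 finds no further solutions beyond those listed.
Collected solutions: (-1, 0).

Solutions (with |y| ≤ 45): (-1, 0).


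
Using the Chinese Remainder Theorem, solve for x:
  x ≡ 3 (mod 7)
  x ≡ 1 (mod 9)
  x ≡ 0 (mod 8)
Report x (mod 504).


Moduli 7, 9, 8 are pairwise coprime; by CRT there is a unique solution modulo M = 7 · 9 · 8 = 504.
Solve pairwise, accumulating the modulus:
  Start with x ≡ 3 (mod 7).
  Combine with x ≡ 1 (mod 9): since gcd(7, 9) = 1, we get a unique residue mod 63.
    Write x = 3 + 7·t and substitute into x ≡ 1 (mod 9): 7·t ≡ 1 − 3 = -2 (mod 9).
    Reduce coefficients mod 9: 7·t ≡ 7 (mod 9).
    The inverse of 7 mod 9 is 4 (since 7·4 = 28 = 3·9 + 1), so t ≡ 4·7 = 28 ≡ 1 (mod 9).
    Then x = 3 + 7·1 = 10, valid modulo lcm(7, 9) = 63: x ≡ 10 (mod 63).
  Combine with x ≡ 0 (mod 8): since gcd(63, 8) = 1, we get a unique residue mod 504.
    Write x = 10 + 63·t and substitute into x ≡ 0 (mod 8): 63·t ≡ 0 − 10 = -10 (mod 8).
    Reduce coefficients mod 8: 7·t ≡ 6 (mod 8).
    The inverse of 7 mod 8 is 7 (since 7·7 = 49 = 6·8 + 1), so t ≡ 7·6 = 42 ≡ 2 (mod 8).
    Then x = 10 + 63·2 = 136, valid modulo lcm(63, 8) = 504: x ≡ 136 (mod 504).
Verify: 136 mod 7 = 3 ✓, 136 mod 9 = 1 ✓, 136 mod 8 = 0 ✓.

x ≡ 136 (mod 504).


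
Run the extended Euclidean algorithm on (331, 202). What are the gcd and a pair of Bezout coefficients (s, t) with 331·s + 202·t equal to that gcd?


Euclidean algorithm on (331, 202) — divide until remainder is 0:
  331 = 1 · 202 + 129
  202 = 1 · 129 + 73
  129 = 1 · 73 + 56
  73 = 1 · 56 + 17
  56 = 3 · 17 + 5
  17 = 3 · 5 + 2
  5 = 2 · 2 + 1
  2 = 2 · 1 + 0
gcd(331, 202) = 1.
Track Bezout coefficients alongside the remainders: start with r₀ = 331 = a·1 + b·0 (s = 1, t = 0) and r₁ = 202 = a·0 + b·1 (s = 0, t = 1); each new remainder r_{k+1} = r_{k-1} − q_k·r_k inherits s_{k+1} = s_{k-1} − q_k·s_k, t_{k+1} = t_{k-1} − q_k·t_k, so r_k = a·s_k + b·t_k at every step:
  q = 1: r = 129, s = 1 − 1·0 = 1, t = 0 − 1·1 = -1  (check: 331·1 + 202·(-1) = 129)
  q = 1: r = 73, s = 0 − 1·1 = -1, t = 1 − 1·(-1) = 2  (check: 331·(-1) + 202·2 = 73)
  q = 1: r = 56, s = 1 − 1·(-1) = 2, t = -1 − 1·2 = -3  (check: 331·2 + 202·(-3) = 56)
  q = 1: r = 17, s = -1 − 1·2 = -3, t = 2 − 1·(-3) = 5  (check: 331·(-3) + 202·5 = 17)
  q = 3: r = 5, s = 2 − 3·(-3) = 11, t = -3 − 3·5 = -18  (check: 331·11 + 202·(-18) = 5)
  q = 3: r = 2, s = -3 − 3·11 = -36, t = 5 − 3·(-18) = 59  (check: 331·(-36) + 202·59 = 2)
  q = 2: r = 1, s = 11 − 2·(-36) = 83, t = -18 − 2·59 = -136  (check: 331·83 + 202·(-136) = 1)
The row with r = 1 (the gcd) gives the Bezout coefficients s = 83, t = -136.
Result: 331 · (83) + 202 · (-136) = 1.

gcd(331, 202) = 1; s = 83, t = -136 (check: 331·83 + 202·(-136) = 1).


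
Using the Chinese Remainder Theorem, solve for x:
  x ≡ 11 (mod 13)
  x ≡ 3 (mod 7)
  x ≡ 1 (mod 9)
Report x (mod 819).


Moduli 13, 7, 9 are pairwise coprime; by CRT there is a unique solution modulo M = 13 · 7 · 9 = 819.
Solve pairwise, accumulating the modulus:
  Start with x ≡ 11 (mod 13).
  Combine with x ≡ 3 (mod 7): since gcd(13, 7) = 1, we get a unique residue mod 91.
    Write x = 11 + 13·t and substitute into x ≡ 3 (mod 7): 13·t ≡ 3 − 11 = -8 (mod 7).
    Reduce coefficients mod 7: 6·t ≡ 6 (mod 7).
    The inverse of 6 mod 7 is 6 (since 6·6 = 36 = 5·7 + 1), so t ≡ 6·6 = 36 ≡ 1 (mod 7).
    Then x = 11 + 13·1 = 24, valid modulo lcm(13, 7) = 91: x ≡ 24 (mod 91).
  Combine with x ≡ 1 (mod 9): since gcd(91, 9) = 1, we get a unique residue mod 819.
    Write x = 24 + 91·t and substitute into x ≡ 1 (mod 9): 91·t ≡ 1 − 24 = -23 (mod 9).
    Reduce coefficients mod 9: 1·t ≡ 4 (mod 9).
    So t ≡ 4 (mod 9).
    Then x = 24 + 91·4 = 388, valid modulo lcm(91, 9) = 819: x ≡ 388 (mod 819).
Verify: 388 mod 13 = 11 ✓, 388 mod 7 = 3 ✓, 388 mod 9 = 1 ✓.

x ≡ 388 (mod 819).


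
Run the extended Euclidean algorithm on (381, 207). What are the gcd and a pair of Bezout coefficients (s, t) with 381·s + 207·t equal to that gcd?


Euclidean algorithm on (381, 207) — divide until remainder is 0:
  381 = 1 · 207 + 174
  207 = 1 · 174 + 33
  174 = 5 · 33 + 9
  33 = 3 · 9 + 6
  9 = 1 · 6 + 3
  6 = 2 · 3 + 0
gcd(381, 207) = 3.
Track Bezout coefficients alongside the remainders: start with r₀ = 381 = a·1 + b·0 (s = 1, t = 0) and r₁ = 207 = a·0 + b·1 (s = 0, t = 1); each new remainder r_{k+1} = r_{k-1} − q_k·r_k inherits s_{k+1} = s_{k-1} − q_k·s_k, t_{k+1} = t_{k-1} − q_k·t_k, so r_k = a·s_k + b·t_k at every step:
  q = 1: r = 174, s = 1 − 1·0 = 1, t = 0 − 1·1 = -1  (check: 381·1 + 207·(-1) = 174)
  q = 1: r = 33, s = 0 − 1·1 = -1, t = 1 − 1·(-1) = 2  (check: 381·(-1) + 207·2 = 33)
  q = 5: r = 9, s = 1 − 5·(-1) = 6, t = -1 − 5·2 = -11  (check: 381·6 + 207·(-11) = 9)
  q = 3: r = 6, s = -1 − 3·6 = -19, t = 2 − 3·(-11) = 35  (check: 381·(-19) + 207·35 = 6)
  q = 1: r = 3, s = 6 − 1·(-19) = 25, t = -11 − 1·35 = -46  (check: 381·25 + 207·(-46) = 3)
The row with r = 3 (the gcd) gives the Bezout coefficients s = 25, t = -46.
Result: 381 · (25) + 207 · (-46) = 3.

gcd(381, 207) = 3; s = 25, t = -46 (check: 381·25 + 207·(-46) = 3).


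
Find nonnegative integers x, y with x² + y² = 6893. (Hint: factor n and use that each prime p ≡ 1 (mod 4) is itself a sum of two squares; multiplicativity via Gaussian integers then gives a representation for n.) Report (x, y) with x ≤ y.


Step 1: Factor n = 6893 = 61 · 113.
Step 2: Check the mod-4 condition on each prime factor: 61 ≡ 1 (mod 4), exponent 1; 113 ≡ 1 (mod 4), exponent 1.
All primes ≡ 3 (mod 4) appear to even exponent (or don't appear), so by the two-squares theorem n IS expressible as a sum of two squares.
Step 3: Build a representation. Here n = 61 · 113 is a product of primes ≡ 1 (mod 4). Each prime p ≡ 1 (mod 4) is itself a sum of two squares; find a² by testing p − a² for a perfect square:
  61: 61 − 1² = 60, 61 − 2² = 57, 61 − 3² = 52, 61 − 4² = 45, 61 − 5² = 36 = 6² ⇒ 61 = 5² + 6².
  113: 113 − 1² = 112, 113 − 2² = 109, 113 − 3² = 104, 113 − 4² = 97, 113 − 5² = 88, 113 − 6² = 77, 113 − 7² = 64 = 8² ⇒ 113 = 7² + 8².
  Combine using the Brahmagupta–Fibonacci identity (a² + b²)(c² + d²) = (ac − bd)² + (ad + bc)² = (ac + bd)² + (ad − bc)²:
  61 · 113 = 6893: from (5² + 6²)(7² + 8²), take (5·7 − 6·8, 5·8 + 6·7) = (35 − 48, 40 + 42) = (-13, 82); dropping signs (only squares matter) gives (13, 82); check 13² + 82² = 169 + 6724 = 6893 ✓.
Step 4: Order so x ≤ y and verify: 13² + 82² = 169 + 6724 = 6893 = n. ✓

n = 6893 = 13² + 82² (one valid representation with x ≤ y).


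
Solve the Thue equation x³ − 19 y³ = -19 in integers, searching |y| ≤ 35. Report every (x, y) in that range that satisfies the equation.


The equation is x³ - 19y³ = -19. For fixed y, x³ = 19·y³ − 19, so a solution requires the RHS to be a perfect cube.
Strategy: iterate y from -35 to 35, compute RHS = 19·y³ − 19, and check whether it is a (positive or negative) perfect cube.
Check small values of y:
  y = 0: RHS = -19 is not a perfect cube.
  y = 1: RHS = 0 = (0)³ ⇒ x = 0 works.
  y = -1: RHS = -38 is not a perfect cube.
  y = 2: RHS = 133 is not a perfect cube.
  y = -2: RHS = -171 is not a perfect cube.
  y = 3: RHS = 494 is not a perfect cube.
  y = -3: RHS = -532 is not a perfect cube.
Continuing the search up to |y| = 35 finds no further solutions beyond those listed.
Collected solutions: (0, 1).

Solutions (with |y| ≤ 35): (0, 1).


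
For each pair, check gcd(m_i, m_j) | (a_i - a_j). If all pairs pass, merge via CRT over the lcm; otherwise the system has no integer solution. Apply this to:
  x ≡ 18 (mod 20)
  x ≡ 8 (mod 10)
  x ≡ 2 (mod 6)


Moduli 20, 10, 6 are not pairwise coprime, so CRT works modulo lcm(m_i) when all pairwise compatibility conditions hold.
Pairwise compatibility: gcd(m_i, m_j) must divide a_i - a_j for every pair.
Merge one congruence at a time:
  Start: x ≡ 18 (mod 20).
  Combine with x ≡ 8 (mod 10): gcd(20, 10) = 10; 8 - 18 = -10, which IS divisible by 10, so compatible.
    Write x = 18 + 20·t and substitute into x ≡ 8 (mod 10): 20·t ≡ 8 − 18 = -10 (mod 10).
    Divide the congruence (and modulus) by g = 10: 2·t ≡ -1 (mod 1).
    Modulo 1 every t works; take t = 0.
    Then x = 18 + 20·0 = 18, valid modulo lcm(20, 10) = 20: x ≡ 18 (mod 20).
  Combine with x ≡ 2 (mod 6): gcd(20, 6) = 2; 2 - 18 = -16, which IS divisible by 2, so compatible.
    Write x = 18 + 20·t and substitute into x ≡ 2 (mod 6): 20·t ≡ 2 − 18 = -16 (mod 6).
    Divide the congruence (and modulus) by g = 2: 10·t ≡ -8 (mod 3).
    Reduce coefficients mod 3: 1·t ≡ 1 (mod 3).
    So t ≡ 1 (mod 3).
    Then x = 18 + 20·1 = 38, valid modulo lcm(20, 6) = 60: x ≡ 38 (mod 60).
Verify: 38 mod 20 = 18, 38 mod 10 = 8, 38 mod 6 = 2.

x ≡ 38 (mod 60).


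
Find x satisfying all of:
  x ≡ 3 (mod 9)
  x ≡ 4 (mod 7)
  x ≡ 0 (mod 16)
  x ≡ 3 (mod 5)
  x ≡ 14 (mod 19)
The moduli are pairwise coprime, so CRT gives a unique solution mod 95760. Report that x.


Product of moduli M = 9 · 7 · 16 · 5 · 19 = 95760.
Merge one congruence at a time:
  Start: x ≡ 3 (mod 9).
  Combine with x ≡ 4 (mod 7); new modulus lcm = 63.
    Write x = 3 + 9·t and substitute into x ≡ 4 (mod 7): 9·t ≡ 4 − 3 = 1 (mod 7).
    Reduce coefficients mod 7: 2·t ≡ 1 (mod 7).
    The inverse of 2 mod 7 is 4 (since 2·4 = 8 = 1·7 + 1), so t ≡ 4·1 = 4 ≡ 4 (mod 7).
    Then x = 3 + 9·4 = 39, valid modulo lcm(9, 7) = 63: x ≡ 39 (mod 63).
  Combine with x ≡ 0 (mod 16); new modulus lcm = 1008.
    Write x = 39 + 63·t and substitute into x ≡ 0 (mod 16): 63·t ≡ 0 − 39 = -39 (mod 16).
    Reduce coefficients mod 16: 15·t ≡ 9 (mod 16).
    The inverse of 15 mod 16 is 15 (since 15·15 = 225 = 14·16 + 1), so t ≡ 15·9 = 135 ≡ 7 (mod 16).
    Then x = 39 + 63·7 = 480, valid modulo lcm(63, 16) = 1008: x ≡ 480 (mod 1008).
  Combine with x ≡ 3 (mod 5); new modulus lcm = 5040.
    Write x = 480 + 1008·t and substitute into x ≡ 3 (mod 5): 1008·t ≡ 3 − 480 = -477 (mod 5).
    Reduce coefficients mod 5: 3·t ≡ 3 (mod 5).
    The inverse of 3 mod 5 is 2 (since 3·2 = 6 = 1·5 + 1), so t ≡ 2·3 = 6 ≡ 1 (mod 5).
    Then x = 480 + 1008·1 = 1488, valid modulo lcm(1008, 5) = 5040: x ≡ 1488 (mod 5040).
  Combine with x ≡ 14 (mod 19); new modulus lcm = 95760.
    Write x = 1488 + 5040·t and substitute into x ≡ 14 (mod 19): 5040·t ≡ 14 − 1488 = -1474 (mod 19).
    Reduce coefficients mod 19: 5·t ≡ 8 (mod 19).
    The inverse of 5 mod 19 is 4 (since 5·4 = 20 = 1·19 + 1), so t ≡ 4·8 = 32 ≡ 13 (mod 19).
    Then x = 1488 + 5040·13 = 67008, valid modulo lcm(5040, 19) = 95760: x ≡ 67008 (mod 95760).
Verify against each original: 67008 mod 9 = 3, 67008 mod 7 = 4, 67008 mod 16 = 0, 67008 mod 5 = 3, 67008 mod 19 = 14.

x ≡ 67008 (mod 95760).


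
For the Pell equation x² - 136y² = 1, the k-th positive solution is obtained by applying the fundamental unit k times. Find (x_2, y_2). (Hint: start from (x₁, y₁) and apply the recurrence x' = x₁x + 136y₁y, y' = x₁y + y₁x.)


Step 1: Find the fundamental solution (x₁, y₁) of x² - 136y² = 1.
  Expand √136 as a continued fraction. a₀ = ⌊√136⌋ = 11; iterate m_{k+1} = d_k·a_k − m_k, d_{k+1} = (136 − m_{k+1}²)/d_k, a_{k+1} = ⌊(a₀ + m_{k+1})/d_{k+1}⌋ (starting m₀ = 0, d₀ = 1), with convergents p_k = a_k·p_{k-1} + p_{k-2}, q_k = a_k·q_{k-1} + q_{k-2} (p₋₁ = 1, q₋₁ = 0):
  k = 0: a₀ = 11; p₀/q₀ = 11/1; p₀² − 136·q₀² = 121 − 136 = -15.
  k = 1: m = 11, d = 15, a = ⌊(11 + 11)/15⌋ = 1; p/q = (1·11 + 1)/(1·1 + 0) = 12/1; p² − 136·q² = 144 − 136 = 8.
  k = 2: m = 4, d = 8, a = ⌊(11 + 4)/8⌋ = 1; p/q = (1·12 + 11)/(1·1 + 1) = 23/2; p² − 136·q² = 529 − 544 = -15.
  k = 3: m = 4, d = 15, a = ⌊(11 + 4)/15⌋ = 1; p/q = (1·23 + 12)/(1·2 + 1) = 35/3; p² − 136·q² = 1225 − 1224 = 1.
  The first convergent with p² − 136·q² = 1 gives the fundamental solution (x₁, y₁) = (35, 3).
Step 2: Apply the recurrence (x_{n+1}, y_{n+1}) = (x₁x_n + 136y₁y_n, x₁y_n + y₁x_n) repeatedly.
  From (x_1, y_1) = (35, 3): x_2 = 35·35 + 136·3·3 = 2449; y_2 = 35·3 + 3·35 = 210.
Step 3: Verify x_2² - 136·y_2² = 5997601 - 5997600 = 1 (should be 1). ✓

(x_1, y_1) = (35, 3); (x_2, y_2) = (2449, 210).


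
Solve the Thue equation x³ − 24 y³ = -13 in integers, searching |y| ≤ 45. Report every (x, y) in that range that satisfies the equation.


The equation is x³ - 24y³ = -13. For fixed y, x³ = 24·y³ − 13, so a solution requires the RHS to be a perfect cube.
Strategy: iterate y from -45 to 45, compute RHS = 24·y³ − 13, and check whether it is a (positive or negative) perfect cube.
Check small values of y:
  y = 0: RHS = -13 is not a perfect cube.
  y = 1: RHS = 11 is not a perfect cube.
  y = -1: RHS = -37 is not a perfect cube.
  y = 2: RHS = 179 is not a perfect cube.
  y = -2: RHS = -205 is not a perfect cube.
  y = 3: RHS = 635 is not a perfect cube.
  y = -3: RHS = -661 is not a perfect cube.
Continuing the search up to |y| = 45 finds no solutions either.
No (x, y) in the scanned range satisfies the equation.

No integer solutions with |y| ≤ 45.


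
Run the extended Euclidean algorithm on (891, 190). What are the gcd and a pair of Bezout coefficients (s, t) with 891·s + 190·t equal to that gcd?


Euclidean algorithm on (891, 190) — divide until remainder is 0:
  891 = 4 · 190 + 131
  190 = 1 · 131 + 59
  131 = 2 · 59 + 13
  59 = 4 · 13 + 7
  13 = 1 · 7 + 6
  7 = 1 · 6 + 1
  6 = 6 · 1 + 0
gcd(891, 190) = 1.
Track Bezout coefficients alongside the remainders: start with r₀ = 891 = a·1 + b·0 (s = 1, t = 0) and r₁ = 190 = a·0 + b·1 (s = 0, t = 1); each new remainder r_{k+1} = r_{k-1} − q_k·r_k inherits s_{k+1} = s_{k-1} − q_k·s_k, t_{k+1} = t_{k-1} − q_k·t_k, so r_k = a·s_k + b·t_k at every step:
  q = 4: r = 131, s = 1 − 4·0 = 1, t = 0 − 4·1 = -4  (check: 891·1 + 190·(-4) = 131)
  q = 1: r = 59, s = 0 − 1·1 = -1, t = 1 − 1·(-4) = 5  (check: 891·(-1) + 190·5 = 59)
  q = 2: r = 13, s = 1 − 2·(-1) = 3, t = -4 − 2·5 = -14  (check: 891·3 + 190·(-14) = 13)
  q = 4: r = 7, s = -1 − 4·3 = -13, t = 5 − 4·(-14) = 61  (check: 891·(-13) + 190·61 = 7)
  q = 1: r = 6, s = 3 − 1·(-13) = 16, t = -14 − 1·61 = -75  (check: 891·16 + 190·(-75) = 6)
  q = 1: r = 1, s = -13 − 1·16 = -29, t = 61 − 1·(-75) = 136  (check: 891·(-29) + 190·136 = 1)
The row with r = 1 (the gcd) gives the Bezout coefficients s = -29, t = 136.
Result: 891 · (-29) + 190 · (136) = 1.

gcd(891, 190) = 1; s = -29, t = 136 (check: 891·(-29) + 190·136 = 1).


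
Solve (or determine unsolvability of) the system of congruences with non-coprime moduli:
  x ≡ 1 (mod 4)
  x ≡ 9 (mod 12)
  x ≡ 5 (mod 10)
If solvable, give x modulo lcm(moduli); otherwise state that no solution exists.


Moduli 4, 12, 10 are not pairwise coprime, so CRT works modulo lcm(m_i) when all pairwise compatibility conditions hold.
Pairwise compatibility: gcd(m_i, m_j) must divide a_i - a_j for every pair.
Merge one congruence at a time:
  Start: x ≡ 1 (mod 4).
  Combine with x ≡ 9 (mod 12): gcd(4, 12) = 4; 9 - 1 = 8, which IS divisible by 4, so compatible.
    Write x = 1 + 4·t and substitute into x ≡ 9 (mod 12): 4·t ≡ 9 − 1 = 8 (mod 12).
    Divide the congruence (and modulus) by g = 4: 1·t ≡ 2 (mod 3).
    So t ≡ 2 (mod 3).
    Then x = 1 + 4·2 = 9, valid modulo lcm(4, 12) = 12: x ≡ 9 (mod 12).
  Combine with x ≡ 5 (mod 10): gcd(12, 10) = 2; 5 - 9 = -4, which IS divisible by 2, so compatible.
    Write x = 9 + 12·t and substitute into x ≡ 5 (mod 10): 12·t ≡ 5 − 9 = -4 (mod 10).
    Divide the congruence (and modulus) by g = 2: 6·t ≡ -2 (mod 5).
    Reduce coefficients mod 5: 1·t ≡ 3 (mod 5).
    So t ≡ 3 (mod 5).
    Then x = 9 + 12·3 = 45, valid modulo lcm(12, 10) = 60: x ≡ 45 (mod 60).
Verify: 45 mod 4 = 1, 45 mod 12 = 9, 45 mod 10 = 5.

x ≡ 45 (mod 60).


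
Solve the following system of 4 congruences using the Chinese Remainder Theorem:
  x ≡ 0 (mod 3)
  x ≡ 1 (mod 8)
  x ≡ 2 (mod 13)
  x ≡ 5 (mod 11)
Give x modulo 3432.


Product of moduli M = 3 · 8 · 13 · 11 = 3432.
Merge one congruence at a time:
  Start: x ≡ 0 (mod 3).
  Combine with x ≡ 1 (mod 8); new modulus lcm = 24.
    Write x = 0 + 3·t and substitute into x ≡ 1 (mod 8): 3·t ≡ 1 − 0 = 1 (mod 8).
    The inverse of 3 mod 8 is 3 (since 3·3 = 9 = 1·8 + 1), so t ≡ 3·1 = 3 ≡ 3 (mod 8).
    Then x = 0 + 3·3 = 9, valid modulo lcm(3, 8) = 24: x ≡ 9 (mod 24).
  Combine with x ≡ 2 (mod 13); new modulus lcm = 312.
    Write x = 9 + 24·t and substitute into x ≡ 2 (mod 13): 24·t ≡ 2 − 9 = -7 (mod 13).
    Reduce coefficients mod 13: 11·t ≡ 6 (mod 13).
    The inverse of 11 mod 13 is 6 (since 11·6 = 66 = 5·13 + 1), so t ≡ 6·6 = 36 ≡ 10 (mod 13).
    Then x = 9 + 24·10 = 249, valid modulo lcm(24, 13) = 312: x ≡ 249 (mod 312).
  Combine with x ≡ 5 (mod 11); new modulus lcm = 3432.
    Write x = 249 + 312·t and substitute into x ≡ 5 (mod 11): 312·t ≡ 5 − 249 = -244 (mod 11).
    Reduce coefficients mod 11: 4·t ≡ 9 (mod 11).
    The inverse of 4 mod 11 is 3 (since 4·3 = 12 = 1·11 + 1), so t ≡ 3·9 = 27 ≡ 5 (mod 11).
    Then x = 249 + 312·5 = 1809, valid modulo lcm(312, 11) = 3432: x ≡ 1809 (mod 3432).
Verify against each original: 1809 mod 3 = 0, 1809 mod 8 = 1, 1809 mod 13 = 2, 1809 mod 11 = 5.

x ≡ 1809 (mod 3432).


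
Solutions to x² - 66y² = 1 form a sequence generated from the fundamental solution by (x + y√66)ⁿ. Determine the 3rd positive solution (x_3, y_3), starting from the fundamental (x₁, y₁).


Step 1: Find the fundamental solution (x₁, y₁) of x² - 66y² = 1.
  Expand √66 as a continued fraction. a₀ = ⌊√66⌋ = 8; iterate m_{k+1} = d_k·a_k − m_k, d_{k+1} = (66 − m_{k+1}²)/d_k, a_{k+1} = ⌊(a₀ + m_{k+1})/d_{k+1}⌋ (starting m₀ = 0, d₀ = 1), with convergents p_k = a_k·p_{k-1} + p_{k-2}, q_k = a_k·q_{k-1} + q_{k-2} (p₋₁ = 1, q₋₁ = 0):
  k = 0: a₀ = 8; p₀/q₀ = 8/1; p₀² − 66·q₀² = 64 − 66 = -2.
  k = 1: m = 8, d = 2, a = ⌊(8 + 8)/2⌋ = 8; p/q = (8·8 + 1)/(8·1 + 0) = 65/8; p² − 66·q² = 4225 − 4224 = 1.
  The first convergent with p² − 66·q² = 1 gives the fundamental solution (x₁, y₁) = (65, 8).
Step 2: Apply the recurrence (x_{n+1}, y_{n+1}) = (x₁x_n + 66y₁y_n, x₁y_n + y₁x_n) repeatedly.
  From (x_1, y_1) = (65, 8): x_2 = 65·65 + 66·8·8 = 8449; y_2 = 65·8 + 8·65 = 1040.
  From (x_2, y_2) = (8449, 1040): x_3 = 65·8449 + 66·8·1040 = 1098305; y_3 = 65·1040 + 8·8449 = 135192.
Step 3: Verify x_3² - 66·y_3² = 1206273873025 - 1206273873024 = 1 (should be 1). ✓

(x_1, y_1) = (65, 8); (x_3, y_3) = (1098305, 135192).


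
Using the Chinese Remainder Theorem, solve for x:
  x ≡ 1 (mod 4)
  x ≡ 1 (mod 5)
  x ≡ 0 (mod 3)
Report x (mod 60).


Moduli 4, 5, 3 are pairwise coprime; by CRT there is a unique solution modulo M = 4 · 5 · 3 = 60.
Solve pairwise, accumulating the modulus:
  Start with x ≡ 1 (mod 4).
  Combine with x ≡ 1 (mod 5): since gcd(4, 5) = 1, we get a unique residue mod 20.
    Write x = 1 + 4·t and substitute into x ≡ 1 (mod 5): 4·t ≡ 1 − 1 = 0 (mod 5).
    The inverse of 4 mod 5 is 4 (since 4·4 = 16 = 3·5 + 1), so t ≡ 4·0 = 0 ≡ 0 (mod 5).
    Then x = 1 + 4·0 = 1, valid modulo lcm(4, 5) = 20: x ≡ 1 (mod 20).
  Combine with x ≡ 0 (mod 3): since gcd(20, 3) = 1, we get a unique residue mod 60.
    Write x = 1 + 20·t and substitute into x ≡ 0 (mod 3): 20·t ≡ 0 − 1 = -1 (mod 3).
    Reduce coefficients mod 3: 2·t ≡ 2 (mod 3).
    The inverse of 2 mod 3 is 2 (since 2·2 = 4 = 1·3 + 1), so t ≡ 2·2 = 4 ≡ 1 (mod 3).
    Then x = 1 + 20·1 = 21, valid modulo lcm(20, 3) = 60: x ≡ 21 (mod 60).
Verify: 21 mod 4 = 1 ✓, 21 mod 5 = 1 ✓, 21 mod 3 = 0 ✓.

x ≡ 21 (mod 60).


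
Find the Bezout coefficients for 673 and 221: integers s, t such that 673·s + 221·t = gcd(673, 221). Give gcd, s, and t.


Euclidean algorithm on (673, 221) — divide until remainder is 0:
  673 = 3 · 221 + 10
  221 = 22 · 10 + 1
  10 = 10 · 1 + 0
gcd(673, 221) = 1.
Track Bezout coefficients alongside the remainders: start with r₀ = 673 = a·1 + b·0 (s = 1, t = 0) and r₁ = 221 = a·0 + b·1 (s = 0, t = 1); each new remainder r_{k+1} = r_{k-1} − q_k·r_k inherits s_{k+1} = s_{k-1} − q_k·s_k, t_{k+1} = t_{k-1} − q_k·t_k, so r_k = a·s_k + b·t_k at every step:
  q = 3: r = 10, s = 1 − 3·0 = 1, t = 0 − 3·1 = -3  (check: 673·1 + 221·(-3) = 10)
  q = 22: r = 1, s = 0 − 22·1 = -22, t = 1 − 22·(-3) = 67  (check: 673·(-22) + 221·67 = 1)
The row with r = 1 (the gcd) gives the Bezout coefficients s = -22, t = 67.
Result: 673 · (-22) + 221 · (67) = 1.

gcd(673, 221) = 1; s = -22, t = 67 (check: 673·(-22) + 221·67 = 1).


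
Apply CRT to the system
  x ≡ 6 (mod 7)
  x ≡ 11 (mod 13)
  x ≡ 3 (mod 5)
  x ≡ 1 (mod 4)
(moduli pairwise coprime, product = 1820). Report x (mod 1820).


Product of moduli M = 7 · 13 · 5 · 4 = 1820.
Merge one congruence at a time:
  Start: x ≡ 6 (mod 7).
  Combine with x ≡ 11 (mod 13); new modulus lcm = 91.
    Write x = 6 + 7·t and substitute into x ≡ 11 (mod 13): 7·t ≡ 11 − 6 = 5 (mod 13).
    The inverse of 7 mod 13 is 2 (since 7·2 = 14 = 1·13 + 1), so t ≡ 2·5 = 10 ≡ 10 (mod 13).
    Then x = 6 + 7·10 = 76, valid modulo lcm(7, 13) = 91: x ≡ 76 (mod 91).
  Combine with x ≡ 3 (mod 5); new modulus lcm = 455.
    Write x = 76 + 91·t and substitute into x ≡ 3 (mod 5): 91·t ≡ 3 − 76 = -73 (mod 5).
    Reduce coefficients mod 5: 1·t ≡ 2 (mod 5).
    So t ≡ 2 (mod 5).
    Then x = 76 + 91·2 = 258, valid modulo lcm(91, 5) = 455: x ≡ 258 (mod 455).
  Combine with x ≡ 1 (mod 4); new modulus lcm = 1820.
    Write x = 258 + 455·t and substitute into x ≡ 1 (mod 4): 455·t ≡ 1 − 258 = -257 (mod 4).
    Reduce coefficients mod 4: 3·t ≡ 3 (mod 4).
    The inverse of 3 mod 4 is 3 (since 3·3 = 9 = 2·4 + 1), so t ≡ 3·3 = 9 ≡ 1 (mod 4).
    Then x = 258 + 455·1 = 713, valid modulo lcm(455, 4) = 1820: x ≡ 713 (mod 1820).
Verify against each original: 713 mod 7 = 6, 713 mod 13 = 11, 713 mod 5 = 3, 713 mod 4 = 1.

x ≡ 713 (mod 1820).


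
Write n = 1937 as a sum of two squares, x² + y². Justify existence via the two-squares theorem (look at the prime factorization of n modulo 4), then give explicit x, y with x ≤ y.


Step 1: Factor n = 1937 = 13 · 149.
Step 2: Check the mod-4 condition on each prime factor: 13 ≡ 1 (mod 4), exponent 1; 149 ≡ 1 (mod 4), exponent 1.
All primes ≡ 3 (mod 4) appear to even exponent (or don't appear), so by the two-squares theorem n IS expressible as a sum of two squares.
Step 3: Build a representation. Here n = 13 · 149 is a product of primes ≡ 1 (mod 4). Each prime p ≡ 1 (mod 4) is itself a sum of two squares; find a² by testing p − a² for a perfect square:
  13: 13 − 1² = 12, 13 − 2² = 9 = 3² ⇒ 13 = 2² + 3².
  149: 149 − 1² = 148, 149 − 2² = 145, 149 − 3² = 140, 149 − 4² = 133, 149 − 5² = 124, 149 − 6² = 113, 149 − 7² = 100 = 10² ⇒ 149 = 7² + 10².
  Combine using the Brahmagupta–Fibonacci identity (a² + b²)(c² + d²) = (ac − bd)² + (ad + bc)² = (ac + bd)² + (ad − bc)²:
  13 · 149 = 1937: from (2² + 3²)(7² + 10²), take (2·7 − 3·10, 2·10 + 3·7) = (14 − 30, 20 + 21) = (-16, 41); dropping signs (only squares matter) gives (16, 41); check 16² + 41² = 256 + 1681 = 1937 ✓.
Step 4: Order so x ≤ y and verify: 16² + 41² = 256 + 1681 = 1937 = n. ✓

n = 1937 = 16² + 41² (one valid representation with x ≤ y).


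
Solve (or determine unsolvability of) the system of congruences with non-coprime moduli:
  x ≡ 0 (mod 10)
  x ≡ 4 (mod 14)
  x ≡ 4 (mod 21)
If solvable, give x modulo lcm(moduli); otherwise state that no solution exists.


Moduli 10, 14, 21 are not pairwise coprime, so CRT works modulo lcm(m_i) when all pairwise compatibility conditions hold.
Pairwise compatibility: gcd(m_i, m_j) must divide a_i - a_j for every pair.
Merge one congruence at a time:
  Start: x ≡ 0 (mod 10).
  Combine with x ≡ 4 (mod 14): gcd(10, 14) = 2; 4 - 0 = 4, which IS divisible by 2, so compatible.
    Write x = 0 + 10·t and substitute into x ≡ 4 (mod 14): 10·t ≡ 4 − 0 = 4 (mod 14).
    Divide the congruence (and modulus) by g = 2: 5·t ≡ 2 (mod 7).
    The inverse of 5 mod 7 is 3 (since 5·3 = 15 = 2·7 + 1), so t ≡ 3·2 = 6 ≡ 6 (mod 7).
    Then x = 0 + 10·6 = 60, valid modulo lcm(10, 14) = 70: x ≡ 60 (mod 70).
  Combine with x ≡ 4 (mod 21): gcd(70, 21) = 7; 4 - 60 = -56, which IS divisible by 7, so compatible.
    Write x = 60 + 70·t and substitute into x ≡ 4 (mod 21): 70·t ≡ 4 − 60 = -56 (mod 21).
    Divide the congruence (and modulus) by g = 7: 10·t ≡ -8 (mod 3).
    Reduce coefficients mod 3: 1·t ≡ 1 (mod 3).
    So t ≡ 1 (mod 3).
    Then x = 60 + 70·1 = 130, valid modulo lcm(70, 21) = 210: x ≡ 130 (mod 210).
Verify: 130 mod 10 = 0, 130 mod 14 = 4, 130 mod 21 = 4.

x ≡ 130 (mod 210).


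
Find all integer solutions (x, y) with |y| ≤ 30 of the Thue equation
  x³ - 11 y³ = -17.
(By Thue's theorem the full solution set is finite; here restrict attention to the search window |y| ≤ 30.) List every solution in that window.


The equation is x³ - 11y³ = -17. For fixed y, x³ = 11·y³ − 17, so a solution requires the RHS to be a perfect cube.
Strategy: iterate y from -30 to 30, compute RHS = 11·y³ − 17, and check whether it is a (positive or negative) perfect cube.
Check small values of y:
  y = 0: RHS = -17 is not a perfect cube.
  y = 1: RHS = -6 is not a perfect cube.
  y = -1: RHS = -28 is not a perfect cube.
  y = 2: RHS = 71 is not a perfect cube.
  y = -2: RHS = -105 is not a perfect cube.
  y = 3: RHS = 280 is not a perfect cube.
  y = -3: RHS = -314 is not a perfect cube.
Continuing the search up to |y| = 30 finds no solutions either.
No (x, y) in the scanned range satisfies the equation.

No integer solutions with |y| ≤ 30.


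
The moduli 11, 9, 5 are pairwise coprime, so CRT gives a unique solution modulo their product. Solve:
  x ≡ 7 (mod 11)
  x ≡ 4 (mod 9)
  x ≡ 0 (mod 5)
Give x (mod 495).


Moduli 11, 9, 5 are pairwise coprime; by CRT there is a unique solution modulo M = 11 · 9 · 5 = 495.
Solve pairwise, accumulating the modulus:
  Start with x ≡ 7 (mod 11).
  Combine with x ≡ 4 (mod 9): since gcd(11, 9) = 1, we get a unique residue mod 99.
    Write x = 7 + 11·t and substitute into x ≡ 4 (mod 9): 11·t ≡ 4 − 7 = -3 (mod 9).
    Reduce coefficients mod 9: 2·t ≡ 6 (mod 9).
    The inverse of 2 mod 9 is 5 (since 2·5 = 10 = 1·9 + 1), so t ≡ 5·6 = 30 ≡ 3 (mod 9).
    Then x = 7 + 11·3 = 40, valid modulo lcm(11, 9) = 99: x ≡ 40 (mod 99).
  Combine with x ≡ 0 (mod 5): since gcd(99, 5) = 1, we get a unique residue mod 495.
    Write x = 40 + 99·t and substitute into x ≡ 0 (mod 5): 99·t ≡ 0 − 40 = -40 (mod 5).
    Reduce coefficients mod 5: 4·t ≡ 0 (mod 5).
    The inverse of 4 mod 5 is 4 (since 4·4 = 16 = 3·5 + 1), so t ≡ 4·0 = 0 ≡ 0 (mod 5).
    Then x = 40 + 99·0 = 40, valid modulo lcm(99, 5) = 495: x ≡ 40 (mod 495).
Verify: 40 mod 11 = 7 ✓, 40 mod 9 = 4 ✓, 40 mod 5 = 0 ✓.

x ≡ 40 (mod 495).


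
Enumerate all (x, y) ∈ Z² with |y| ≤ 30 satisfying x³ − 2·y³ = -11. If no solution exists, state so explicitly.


The equation is x³ - 2y³ = -11. For fixed y, x³ = 2·y³ − 11, so a solution requires the RHS to be a perfect cube.
Strategy: iterate y from -30 to 30, compute RHS = 2·y³ − 11, and check whether it is a (positive or negative) perfect cube.
Check small values of y:
  y = 0: RHS = -11 is not a perfect cube.
  y = 1: RHS = -9 is not a perfect cube.
  y = -1: RHS = -13 is not a perfect cube.
  y = 2: RHS = 5 is not a perfect cube.
  y = -2: RHS = -27 = (-3)³ ⇒ x = -3 works.
  y = 3: RHS = 43 is not a perfect cube.
  y = -3: RHS = -65 is not a perfect cube.
Continuing the search up to |y| = 30 finds no further solutions beyond those listed.
Collected solutions: (-3, -2).

Solutions (with |y| ≤ 30): (-3, -2).


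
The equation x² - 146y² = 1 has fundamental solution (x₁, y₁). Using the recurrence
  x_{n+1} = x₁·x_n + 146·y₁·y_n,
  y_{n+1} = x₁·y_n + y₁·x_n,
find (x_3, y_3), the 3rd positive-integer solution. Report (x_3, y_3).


Step 1: Find the fundamental solution (x₁, y₁) of x² - 146y² = 1.
  Expand √146 as a continued fraction. a₀ = ⌊√146⌋ = 12; iterate m_{k+1} = d_k·a_k − m_k, d_{k+1} = (146 − m_{k+1}²)/d_k, a_{k+1} = ⌊(a₀ + m_{k+1})/d_{k+1}⌋ (starting m₀ = 0, d₀ = 1), with convergents p_k = a_k·p_{k-1} + p_{k-2}, q_k = a_k·q_{k-1} + q_{k-2} (p₋₁ = 1, q₋₁ = 0):
  k = 0: a₀ = 12; p₀/q₀ = 12/1; p₀² − 146·q₀² = 144 − 146 = -2.
  k = 1: m = 12, d = 2, a = ⌊(12 + 12)/2⌋ = 12; p/q = (12·12 + 1)/(12·1 + 0) = 145/12; p² − 146·q² = 21025 − 21024 = 1.
  The first convergent with p² − 146·q² = 1 gives the fundamental solution (x₁, y₁) = (145, 12).
Step 2: Apply the recurrence (x_{n+1}, y_{n+1}) = (x₁x_n + 146y₁y_n, x₁y_n + y₁x_n) repeatedly.
  From (x_1, y_1) = (145, 12): x_2 = 145·145 + 146·12·12 = 42049; y_2 = 145·12 + 12·145 = 3480.
  From (x_2, y_2) = (42049, 3480): x_3 = 145·42049 + 146·12·3480 = 12194065; y_3 = 145·3480 + 12·42049 = 1009188.
Step 3: Verify x_3² - 146·y_3² = 148695221224225 - 148695221224224 = 1 (should be 1). ✓

(x_1, y_1) = (145, 12); (x_3, y_3) = (12194065, 1009188).


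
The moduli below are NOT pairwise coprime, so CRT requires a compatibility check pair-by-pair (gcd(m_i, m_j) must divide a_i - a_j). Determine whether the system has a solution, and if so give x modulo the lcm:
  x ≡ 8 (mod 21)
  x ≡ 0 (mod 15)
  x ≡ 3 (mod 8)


Moduli 21, 15, 8 are not pairwise coprime, so CRT works modulo lcm(m_i) when all pairwise compatibility conditions hold.
Pairwise compatibility: gcd(m_i, m_j) must divide a_i - a_j for every pair.
Merge one congruence at a time:
  Start: x ≡ 8 (mod 21).
  Combine with x ≡ 0 (mod 15): gcd(21, 15) = 3, and 0 - 8 = -8 is NOT divisible by 3.
    ⇒ system is inconsistent (no integer solution).

No solution (the system is inconsistent).


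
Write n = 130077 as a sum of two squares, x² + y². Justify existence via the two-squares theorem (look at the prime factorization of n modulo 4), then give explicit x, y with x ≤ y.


Step 1: Factor n = 130077 = 3^2 · 97 · 149.
Step 2: Check the mod-4 condition on each prime factor: 3 ≡ 3 (mod 4), exponent 2 (must be even); 97 ≡ 1 (mod 4), exponent 1; 149 ≡ 1 (mod 4), exponent 1.
All primes ≡ 3 (mod 4) appear to even exponent (or don't appear), so by the two-squares theorem n IS expressible as a sum of two squares.
Step 3: Build a representation. Group n = k² · m with k = 3 and m = 97 · 149 = 14453 (a product of primes ≡ 1 (mod 4)); a representation of m scales to one of n via (k·x)² + (k·y)² = k²(x² + y²). Each prime p ≡ 1 (mod 4) is itself a sum of two squares; find a² by testing p − a² for a perfect square:
  97: 97 − 1² = 96, 97 − 2² = 93, 97 − 3² = 88, 97 − 4² = 81 = 9² ⇒ 97 = 4² + 9².
  149: 149 − 1² = 148, 149 − 2² = 145, 149 − 3² = 140, 149 − 4² = 133, 149 − 5² = 124, 149 − 6² = 113, 149 − 7² = 100 = 10² ⇒ 149 = 7² + 10².
  Combine using the Brahmagupta–Fibonacci identity (a² + b²)(c² + d²) = (ac − bd)² + (ad + bc)² = (ac + bd)² + (ad − bc)²:
  97 · 149 = 14453: from (4² + 9²)(7² + 10²), take (4·7 − 9·10, 4·10 + 9·7) = (28 − 90, 40 + 63) = (-62, 103); dropping signs (only squares matter) gives (62, 103); check 62² + 103² = 3844 + 10609 = 14453 ✓.
  Scale by k = 3: (3·62, 3·103) = (186, 309).
Step 4: Order so x ≤ y and verify: 186² + 309² = 34596 + 95481 = 130077 = n. ✓

n = 130077 = 186² + 309² (one valid representation with x ≤ y).
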